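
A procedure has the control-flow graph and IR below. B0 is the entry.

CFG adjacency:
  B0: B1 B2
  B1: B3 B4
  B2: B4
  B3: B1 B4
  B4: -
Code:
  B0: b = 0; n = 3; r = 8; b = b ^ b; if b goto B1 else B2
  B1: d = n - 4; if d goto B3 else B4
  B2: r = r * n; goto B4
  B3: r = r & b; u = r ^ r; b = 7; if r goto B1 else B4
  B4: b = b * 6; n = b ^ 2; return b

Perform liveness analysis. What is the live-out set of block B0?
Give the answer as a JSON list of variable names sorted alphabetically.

def/use:
  B0: def={b,n,r} ue=∅
  B1: def={d} ue={n}
  B2: def={r} ue={n,r}
  B3: def={b,r,u} ue={b,r}
  B4: def={b,n} ue={b}

Backward fixpoint:
  live B0: ∅→{b,n,r}
  live B1: {b,n,r}→{b,n,r}
  live B2: {b,n,r}→{b}
  live B3: {b,n,r}→{b,n,r}
  live B4: {b}→∅

live-out(B0) = ["b", "n", "r"]

Answer: ["b", "n", "r"]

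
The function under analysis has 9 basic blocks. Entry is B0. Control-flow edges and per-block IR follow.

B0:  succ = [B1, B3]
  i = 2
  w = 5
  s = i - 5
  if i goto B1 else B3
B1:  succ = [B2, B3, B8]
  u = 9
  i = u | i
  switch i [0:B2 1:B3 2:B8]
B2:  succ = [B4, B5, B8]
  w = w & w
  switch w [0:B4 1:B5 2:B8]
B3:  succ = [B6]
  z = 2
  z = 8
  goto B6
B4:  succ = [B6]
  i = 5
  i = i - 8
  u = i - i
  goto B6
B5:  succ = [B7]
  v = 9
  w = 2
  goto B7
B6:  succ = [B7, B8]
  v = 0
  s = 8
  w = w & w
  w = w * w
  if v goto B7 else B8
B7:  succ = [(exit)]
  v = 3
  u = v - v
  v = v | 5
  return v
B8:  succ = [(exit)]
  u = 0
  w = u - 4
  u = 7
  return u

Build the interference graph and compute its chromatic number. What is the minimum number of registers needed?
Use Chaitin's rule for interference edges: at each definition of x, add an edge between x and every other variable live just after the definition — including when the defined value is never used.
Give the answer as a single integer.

def/use:
  B0: def={i,s,w} ue=∅
  B1: def={i,u} ue={i}
  B2: def={w} ue={w}
  B3: def={z} ue=∅
  B4: def={i,u} ue=∅
  B5: def={v,w} ue=∅
  B6: def={s,v,w} ue={w}
  B7: def={u,v} ue=∅
  B8: def={u,w} ue=∅

Liveness:
  B0 li=∅ lo={i,w}
  B1 li={i,w} lo={w}
  B2 li={w} lo={w}
  B3 li={w} lo={w}
  B4 li={w} lo={w}
  B5 li=∅ lo=∅
  B6 li={w} lo=∅
  B7 li=∅ lo=∅
  B8 li=∅ lo=∅

Interference:
  i — {s,u,w}
  s — {i,v,w}
  u — {i,v,w}
  v — {s,u,w}
  w — {i,s,u,v,z}
  z — {w}

Colouring:
  {i,s,w} pairwise interfere (3-clique) ⇒ χ ≥ 3
  3-colouring: c0={w}  c1={i,v,z}  c2={s,u}
  χ = 3

Answer: 3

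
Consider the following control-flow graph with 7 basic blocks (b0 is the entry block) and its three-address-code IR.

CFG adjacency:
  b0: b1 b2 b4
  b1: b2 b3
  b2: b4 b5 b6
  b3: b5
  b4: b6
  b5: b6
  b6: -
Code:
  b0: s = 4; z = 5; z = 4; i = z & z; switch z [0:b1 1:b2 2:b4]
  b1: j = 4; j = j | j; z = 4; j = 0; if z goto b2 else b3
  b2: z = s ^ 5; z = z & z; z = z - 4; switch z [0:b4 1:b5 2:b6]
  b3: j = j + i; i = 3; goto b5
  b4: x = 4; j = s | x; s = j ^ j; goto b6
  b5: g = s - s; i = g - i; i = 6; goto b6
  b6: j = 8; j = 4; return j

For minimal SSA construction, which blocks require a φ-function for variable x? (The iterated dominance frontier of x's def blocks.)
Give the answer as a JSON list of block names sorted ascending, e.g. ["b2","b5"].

Answer: ["b6"]

Derivation:
idom tree: b1←b0 b2←b0 b3←b1 b4←b0 b5←b0 b6←b0
Dom at joins:
  b2: preds {b0,b1}: {b0} ∩ {b0,b1} = {b0}; idom=b0
  b4: preds {b0,b2}: {b0} ∩ {b0,b2} = {b0}; idom=b0
  b5: preds {b2,b3}: {b0,b2} ∩ {b0,b1,b3} = {b0}; idom=b0
  b6: preds {b2,b4,b5}: {b0,b2} ∩ {b0,b4} ∩ {b0,b5} = {b0}; idom=b0

DF derivation:
  b2←b0: walk · to b0
  b2←b1: walk b1 to b0
  b4←b0: walk · to b0
  b4←b2: walk b2 to b0
  b5←b2: walk b2 to b0
  b5←b3: walk b3→b1 to b0
  b6←b2: walk b2 to b0
  b6←b4: walk b4 to b0
  b6←b5: walk b5 to b0
  DF(b0)=∅
  DF(b1)={b2,b5}
  DF(b2)={b4,b5,b6}
  DF(b3)={b5}
  DF(b4)={b6}
  DF(b5)={b6}
  DF(b6)=∅

φ for x: defs {b4}
  DF⁺ = {b6}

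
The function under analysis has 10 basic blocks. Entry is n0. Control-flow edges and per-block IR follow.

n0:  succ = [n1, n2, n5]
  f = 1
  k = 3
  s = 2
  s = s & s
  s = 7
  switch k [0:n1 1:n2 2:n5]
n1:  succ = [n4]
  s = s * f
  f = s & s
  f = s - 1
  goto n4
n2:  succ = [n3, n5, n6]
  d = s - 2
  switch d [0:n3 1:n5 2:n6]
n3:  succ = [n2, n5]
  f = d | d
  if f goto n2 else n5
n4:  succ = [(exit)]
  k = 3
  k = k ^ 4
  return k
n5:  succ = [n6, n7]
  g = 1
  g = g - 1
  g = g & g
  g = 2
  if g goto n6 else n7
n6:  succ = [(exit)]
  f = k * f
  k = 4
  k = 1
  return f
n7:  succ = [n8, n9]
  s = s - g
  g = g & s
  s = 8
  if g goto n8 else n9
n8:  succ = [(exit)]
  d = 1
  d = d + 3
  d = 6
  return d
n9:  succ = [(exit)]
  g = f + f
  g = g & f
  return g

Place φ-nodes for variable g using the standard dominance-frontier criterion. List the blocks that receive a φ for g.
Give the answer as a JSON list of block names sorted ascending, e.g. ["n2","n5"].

idom tree: n1←n0 n2←n0 n3←n2 n4←n1 n5←n0 n6←n0 n7←n5 n8←n7 n9←n7
Dom∩ at merges:
  n2: preds {n0,n3}: {n0} ∩ {n0,n2,n3} = {n0}; idom=n0
  n5: preds {n0,n2,n3}: {n0} ∩ {n0,n2} ∩ {n0,n2,n3} = {n0}; idom=n0
  n6: preds {n2,n5}: {n0,n2} ∩ {n0,n5} = {n0}; idom=n0

Frontier:
  join n2 pred n0: · stop@n0
  join n2 pred n3: n3→n2 stop@n0
  join n5 pred n0: · stop@n0
  join n5 pred n2: n2 stop@n0
  join n5 pred n3: n3→n2 stop@n0
  join n6 pred n2: n2 stop@n0
  join n6 pred n5: n5 stop@n0
  n0: DF=∅
  n1: DF=∅
  n2: DF={n2,n5,n6}
  n3: DF={n2,n5}
  n4: DF=∅
  n5: DF={n6}
  n6: DF=∅
  n7: DF=∅
  n8: DF=∅
  n9: DF=∅

φ for g: defs {n5,n7,n9}
  DF⁺ = {n6}

Answer: ["n6"]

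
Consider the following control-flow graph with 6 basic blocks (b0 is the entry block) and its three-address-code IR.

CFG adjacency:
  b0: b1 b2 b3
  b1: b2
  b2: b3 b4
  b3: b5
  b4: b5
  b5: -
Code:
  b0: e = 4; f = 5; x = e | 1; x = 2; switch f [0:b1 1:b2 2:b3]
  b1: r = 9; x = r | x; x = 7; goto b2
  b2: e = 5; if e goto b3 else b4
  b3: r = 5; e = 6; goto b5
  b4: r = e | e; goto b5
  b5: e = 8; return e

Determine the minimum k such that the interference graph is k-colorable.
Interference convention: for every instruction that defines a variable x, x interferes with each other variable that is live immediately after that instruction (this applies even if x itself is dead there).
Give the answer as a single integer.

Block summaries:
  b0: {e,f,x} / ∅
  b1: {r,x} / {x}
  b2: {e} / ∅
  b3: {e,r} / ∅
  b4: {r} / {e}
  b5: {e} / ∅

Backward fixpoint:
  b0: in=∅ out={x}
  b1: in={x} out=∅
  b2: in=∅ out={e}
  b3: in=∅ out=∅
  b4: in={e} out=∅
  b5: in=∅ out=∅

Interference:
  e: {f}
  f: {e,x}
  r: {x}
  x: {f,r}

Colouring:
  {e,f} pairwise interfere (2-clique) ⇒ χ ≥ 2
  2-colouring: r0={f,r}  r1={e,x}
  χ = 2

Answer: 2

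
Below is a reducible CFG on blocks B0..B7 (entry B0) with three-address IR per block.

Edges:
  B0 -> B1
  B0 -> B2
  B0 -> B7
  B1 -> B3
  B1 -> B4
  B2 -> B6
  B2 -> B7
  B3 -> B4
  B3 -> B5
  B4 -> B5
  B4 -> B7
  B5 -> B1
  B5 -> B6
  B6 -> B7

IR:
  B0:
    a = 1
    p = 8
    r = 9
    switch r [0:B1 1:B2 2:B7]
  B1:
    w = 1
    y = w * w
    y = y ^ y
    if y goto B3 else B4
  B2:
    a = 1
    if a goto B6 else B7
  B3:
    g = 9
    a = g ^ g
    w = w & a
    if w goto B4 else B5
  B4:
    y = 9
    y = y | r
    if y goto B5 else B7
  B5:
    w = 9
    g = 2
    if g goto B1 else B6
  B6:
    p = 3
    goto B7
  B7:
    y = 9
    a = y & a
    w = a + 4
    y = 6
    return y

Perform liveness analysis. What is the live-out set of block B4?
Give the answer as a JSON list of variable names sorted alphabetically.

Per-block:
  B0: def={a,p,r} ue=∅
  B1: def={w,y} ue=∅
  B2: def={a} ue=∅
  B3: def={a,g,w} ue={w}
  B4: def={y} ue={r}
  B5: def={g,w} ue=∅
  B6: def={p} ue=∅
  B7: def={a,w,y} ue={a}

Liveness:
  live B0: ∅→{a,r}
  live B1: {a,r}→{a,r,w}
  live B2: ∅→{a}
  live B3: {r,w}→{a,r}
  live B4: {a,r}→{a,r}
  live B5: {a,r}→{a,r}
  live B6: {a}→{a}
  live B7: {a}→∅

live-out(B4) = ["a", "r"]

Answer: ["a", "r"]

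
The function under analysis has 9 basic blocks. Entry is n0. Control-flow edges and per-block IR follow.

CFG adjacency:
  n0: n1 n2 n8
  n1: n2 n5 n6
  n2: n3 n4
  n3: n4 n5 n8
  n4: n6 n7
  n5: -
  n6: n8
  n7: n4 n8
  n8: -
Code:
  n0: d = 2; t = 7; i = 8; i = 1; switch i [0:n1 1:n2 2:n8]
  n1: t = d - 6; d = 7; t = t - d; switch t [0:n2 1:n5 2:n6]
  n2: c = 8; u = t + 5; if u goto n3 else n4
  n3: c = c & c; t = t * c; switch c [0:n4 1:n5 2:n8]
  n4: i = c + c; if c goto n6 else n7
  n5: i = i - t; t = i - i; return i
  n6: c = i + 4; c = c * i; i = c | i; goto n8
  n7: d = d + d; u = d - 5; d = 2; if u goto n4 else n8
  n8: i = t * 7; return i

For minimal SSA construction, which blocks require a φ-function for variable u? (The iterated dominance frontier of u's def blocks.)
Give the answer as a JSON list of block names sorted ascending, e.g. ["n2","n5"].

Answer: ["n4", "n5", "n6", "n8"]

Working:
idom tree: n1←n0 n2←n0 n3←n2 n4←n2 n5←n0 n6←n0 n7←n4 n8←n0
Dom∩ at merges:
  n2: preds {n0,n1}: {n0} ∩ {n0,n1} = {n0}; idom=n0
  n4: preds {n2,n3,n7}: {n0,n2} ∩ {n0,n2,n3} ∩ {n0,n2,n4,n7} = {n0,n2}; idom=n2
  n5: preds {n1,n3}: {n0,n1} ∩ {n0,n2,n3} = {n0}; idom=n0
  n6: preds {n1,n4}: {n0,n1} ∩ {n0,n2,n4} = {n0}; idom=n0
  n8: preds {n0,n3,n6,n7}: {n0} ∩ {n0,n2,n3} ∩ {n0,n6} ∩ {n0,n2,n4,n7} = {n0}; idom=n0

Frontier:
  join n2 pred n0: · stop@n0
  join n2 pred n1: n1 stop@n0
  join n4 pred n2: · stop@n2
  join n4 pred n3: n3 stop@n2
  join n4 pred n7: n7→n4 stop@n2
  join n5 pred n1: n1 stop@n0
  join n5 pred n3: n3→n2 stop@n0
  join n6 pred n1: n1 stop@n0
  join n6 pred n4: n4→n2 stop@n0
  join n8 pred n0: · stop@n0
  join n8 pred n3: n3→n2 stop@n0
  join n8 pred n6: n6 stop@n0
  join n8 pred n7: n7→n4→n2 stop@n0
  n0 → ∅
  n1 → {n2,n5,n6}
  n2 → {n5,n6,n8}
  n3 → {n4,n5,n8}
  n4 → {n4,n6,n8}
  n5 → ∅
  n6 → {n8}
  n7 → {n4,n8}
  n8 → ∅

φ for u: defs {n2,n7}
  DF⁺ = {n4,n5,n6,n8}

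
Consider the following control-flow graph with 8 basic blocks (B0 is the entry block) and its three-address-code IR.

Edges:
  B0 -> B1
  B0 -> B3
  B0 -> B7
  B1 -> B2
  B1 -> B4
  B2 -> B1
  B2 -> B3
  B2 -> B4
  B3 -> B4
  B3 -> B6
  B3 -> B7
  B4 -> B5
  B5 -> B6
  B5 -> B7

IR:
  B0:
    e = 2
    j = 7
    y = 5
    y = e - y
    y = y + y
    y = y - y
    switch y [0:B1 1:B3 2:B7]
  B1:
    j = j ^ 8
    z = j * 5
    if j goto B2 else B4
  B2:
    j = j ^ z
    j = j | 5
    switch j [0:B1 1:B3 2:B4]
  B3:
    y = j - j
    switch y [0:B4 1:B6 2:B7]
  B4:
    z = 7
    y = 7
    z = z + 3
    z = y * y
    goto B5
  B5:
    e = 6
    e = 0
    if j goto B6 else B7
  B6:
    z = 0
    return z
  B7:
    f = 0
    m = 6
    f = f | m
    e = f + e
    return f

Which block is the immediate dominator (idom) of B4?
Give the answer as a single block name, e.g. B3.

Answer: B0

Analysis:
idom tree: B1←B0 B2←B1 B3←B0 B4←B0 B5←B4 B6←B0 B7←B0
Dom∩ at merges:
  B1: preds {B0,B2}: {B0} ∩ {B0,B1,B2} = {B0}; idom=B0
  B3: preds {B0,B2}: {B0} ∩ {B0,B1,B2} = {B0}; idom=B0
  B4: preds {B1,B2,B3}: {B0,B1} ∩ {B0,B1,B2} ∩ {B0,B3} = {B0}; idom=B0
  B6: preds {B3,B5}: {B0,B3} ∩ {B0,B4,B5} = {B0}; idom=B0
  B7: preds {B0,B3,B5}: {B0} ∩ {B0,B3} ∩ {B0,B4,B5} = {B0}; idom=B0

idom(B4) = B0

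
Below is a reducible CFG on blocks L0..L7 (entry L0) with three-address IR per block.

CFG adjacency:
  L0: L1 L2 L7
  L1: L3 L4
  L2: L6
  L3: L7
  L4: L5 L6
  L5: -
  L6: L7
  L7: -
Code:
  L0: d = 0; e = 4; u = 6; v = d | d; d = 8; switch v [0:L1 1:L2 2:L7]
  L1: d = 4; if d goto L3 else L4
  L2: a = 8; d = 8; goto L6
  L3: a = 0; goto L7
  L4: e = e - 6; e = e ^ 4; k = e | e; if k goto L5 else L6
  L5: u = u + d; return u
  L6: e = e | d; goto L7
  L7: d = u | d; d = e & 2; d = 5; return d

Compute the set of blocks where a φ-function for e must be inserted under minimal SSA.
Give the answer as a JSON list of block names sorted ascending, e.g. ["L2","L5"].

Answer: ["L6", "L7"]

Derivation:
idom tree: L1←L0 L2←L0 L3←L1 L4←L1 L5←L4 L6←L0 L7←L0
Join-block Dom:
  L6: preds {L2,L4}: {L0,L2} ∩ {L0,L1,L4} = {L0}; idom=L0
  L7: preds {L0,L3,L6}: {L0} ∩ {L0,L1,L3} ∩ {L0,L6} = {L0}; idom=L0

DF walk-up:
  join L6 pred L2: L2 stop@L0
  join L6 pred L4: L4→L1 stop@L0
  join L7 pred L0: · stop@L0
  join L7 pred L3: L3→L1 stop@L0
  join L7 pred L6: L6 stop@L0
  DF(L0)=∅
  DF(L1)={L6,L7}
  DF(L2)={L6}
  DF(L3)={L7}
  DF(L4)={L6}
  DF(L5)=∅
  DF(L6)={L7}
  DF(L7)=∅

φ for e: defs {L0,L4,L6}
  DF⁺ = {L6,L7}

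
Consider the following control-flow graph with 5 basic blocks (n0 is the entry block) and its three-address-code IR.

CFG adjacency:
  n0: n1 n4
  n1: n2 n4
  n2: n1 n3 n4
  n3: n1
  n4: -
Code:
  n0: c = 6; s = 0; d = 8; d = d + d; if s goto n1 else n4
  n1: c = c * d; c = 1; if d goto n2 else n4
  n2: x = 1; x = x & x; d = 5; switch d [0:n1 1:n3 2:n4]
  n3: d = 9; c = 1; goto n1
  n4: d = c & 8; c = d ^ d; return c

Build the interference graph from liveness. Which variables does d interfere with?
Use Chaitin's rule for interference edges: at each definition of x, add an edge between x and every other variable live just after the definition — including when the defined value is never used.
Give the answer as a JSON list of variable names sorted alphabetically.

Answer: ["c", "s"]

Working:
def/use:
  n0 def {c,d,s} use ∅
  n1 def {c} use {c,d}
  n2 def {d,x} use ∅
  n3 def {c,d} use ∅
  n4 def {c,d} use {c}

Live sets:
  live n0: ∅→{c,d}
  live n1: {c,d}→{c}
  live n2: {c}→{c,d}
  live n3: ∅→{c,d}
  live n4: {c}→∅

Interference:
  c: {d,s,x}
  d: {c,s}
  s: {c,d}
  x: {c}

N(d) = ["c", "s"]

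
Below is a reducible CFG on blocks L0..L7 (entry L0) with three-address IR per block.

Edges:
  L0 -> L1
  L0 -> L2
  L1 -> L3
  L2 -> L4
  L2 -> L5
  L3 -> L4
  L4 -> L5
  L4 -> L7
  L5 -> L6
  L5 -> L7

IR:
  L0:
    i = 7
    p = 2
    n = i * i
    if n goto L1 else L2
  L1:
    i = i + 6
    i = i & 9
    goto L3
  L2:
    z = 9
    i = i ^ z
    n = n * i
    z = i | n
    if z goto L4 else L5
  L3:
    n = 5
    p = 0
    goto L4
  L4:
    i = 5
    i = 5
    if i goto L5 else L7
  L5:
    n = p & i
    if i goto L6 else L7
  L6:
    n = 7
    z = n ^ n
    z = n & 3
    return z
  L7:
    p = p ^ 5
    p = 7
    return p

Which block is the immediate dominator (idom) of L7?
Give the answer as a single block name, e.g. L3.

idom tree: L1←L0 L2←L0 L3←L1 L4←L0 L5←L0 L6←L5 L7←L0
Dom at joins:
  L4: preds {L2,L3}: {L0,L2} ∩ {L0,L1,L3} = {L0}; idom=L0
  L5: preds {L2,L4}: {L0,L2} ∩ {L0,L4} = {L0}; idom=L0
  L7: preds {L4,L5}: {L0,L4} ∩ {L0,L5} = {L0}; idom=L0

idom(L7) = L0

Answer: L0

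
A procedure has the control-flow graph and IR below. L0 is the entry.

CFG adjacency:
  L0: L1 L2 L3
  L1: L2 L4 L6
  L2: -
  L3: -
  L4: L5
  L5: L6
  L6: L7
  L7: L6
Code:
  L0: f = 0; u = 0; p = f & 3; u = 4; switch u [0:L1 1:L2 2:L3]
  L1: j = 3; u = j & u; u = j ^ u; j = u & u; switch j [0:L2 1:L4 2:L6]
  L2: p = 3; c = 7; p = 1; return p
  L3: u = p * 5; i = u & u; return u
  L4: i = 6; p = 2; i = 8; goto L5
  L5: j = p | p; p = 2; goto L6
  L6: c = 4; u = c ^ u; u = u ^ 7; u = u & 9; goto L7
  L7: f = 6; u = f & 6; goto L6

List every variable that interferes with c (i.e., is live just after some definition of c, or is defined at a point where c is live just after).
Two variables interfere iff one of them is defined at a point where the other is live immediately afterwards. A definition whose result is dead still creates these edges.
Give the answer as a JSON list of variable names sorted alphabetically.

def/use:
  L0 def {f,p,u} use ∅
  L1 def {j,u} use {u}
  L2 def {c,p} use ∅
  L3 def {i,u} use {p}
  L4 def {i,p} use ∅
  L5 def {j,p} use {p}
  L6 def {c,u} use {u}
  L7 def {f,u} use ∅

Backward fixpoint:
  L0 li=∅ lo={p,u}
  L1 li={u} lo={u}
  L2 li=∅ lo=∅
  L3 li={p} lo=∅
  L4 li={u} lo={p,u}
  L5 li={p,u} lo={u}
  L6 li={u} lo=∅
  L7 li=∅ lo={u}

Conflict graph:
  c — {u}
  f — {u}
  i — {p,u}
  j — {u}
  p — {i,u}
  u — {c,f,i,j,p}

N(c) = ["u"]

Answer: ["u"]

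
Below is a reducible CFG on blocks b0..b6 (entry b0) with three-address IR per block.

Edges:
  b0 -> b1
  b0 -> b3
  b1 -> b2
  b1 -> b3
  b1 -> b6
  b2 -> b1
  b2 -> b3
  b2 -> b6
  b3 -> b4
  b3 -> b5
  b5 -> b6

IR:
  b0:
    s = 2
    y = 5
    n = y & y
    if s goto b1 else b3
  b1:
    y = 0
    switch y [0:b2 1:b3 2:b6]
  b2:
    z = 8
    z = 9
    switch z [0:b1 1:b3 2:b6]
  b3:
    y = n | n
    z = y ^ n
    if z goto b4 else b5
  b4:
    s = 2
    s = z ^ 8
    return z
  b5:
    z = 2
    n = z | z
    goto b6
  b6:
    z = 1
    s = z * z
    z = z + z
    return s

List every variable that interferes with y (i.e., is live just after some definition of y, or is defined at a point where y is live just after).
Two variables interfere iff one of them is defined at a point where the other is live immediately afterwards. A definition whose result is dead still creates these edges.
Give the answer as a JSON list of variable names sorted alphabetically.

Answer: ["n", "s"]

Analysis:
Per-block:
  b0: def={n,s,y} ue=∅
  b1: def={y} ue=∅
  b2: def={z} ue=∅
  b3: def={y,z} ue={n}
  b4: def={s} ue={z}
  b5: def={n,z} ue=∅
  b6: def={s,z} ue=∅

Live sets:
  b0 li=∅ lo={n}
  b1 li={n} lo={n}
  b2 li={n} lo={n}
  b3 li={n} lo={z}
  b4 li={z} lo=∅
  b5 li=∅ lo=∅
  b6 li=∅ lo=∅

Interference:
  n↔{s,y,z}
  s↔{n,y,z}
  y↔{n,s}
  z↔{n,s}

N(y) = ["n", "s"]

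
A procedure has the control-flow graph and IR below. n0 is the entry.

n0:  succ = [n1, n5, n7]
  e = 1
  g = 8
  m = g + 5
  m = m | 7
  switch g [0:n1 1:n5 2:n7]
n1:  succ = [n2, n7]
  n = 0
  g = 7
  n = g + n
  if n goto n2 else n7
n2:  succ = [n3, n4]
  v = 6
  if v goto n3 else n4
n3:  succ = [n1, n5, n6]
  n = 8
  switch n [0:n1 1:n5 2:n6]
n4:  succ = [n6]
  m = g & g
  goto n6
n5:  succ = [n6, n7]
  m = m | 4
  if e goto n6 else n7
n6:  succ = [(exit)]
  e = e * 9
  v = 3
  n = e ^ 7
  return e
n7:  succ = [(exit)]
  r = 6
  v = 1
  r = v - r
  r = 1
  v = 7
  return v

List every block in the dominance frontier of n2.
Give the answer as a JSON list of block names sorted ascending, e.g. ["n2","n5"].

idom tree: n1←n0 n2←n1 n3←n2 n4←n2 n5←n0 n6←n0 n7←n0
Dom at joins:
  n1: preds {n0,n3}: {n0} ∩ {n0,n1,n2,n3} = {n0}; idom=n0
  n5: preds {n0,n3}: {n0} ∩ {n0,n1,n2,n3} = {n0}; idom=n0
  n6: preds {n3,n4,n5}: {n0,n1,n2,n3} ∩ {n0,n1,n2,n4} ∩ {n0,n5} = {n0}; idom=n0
  n7: preds {n0,n1,n5}: {n0} ∩ {n0,n1} ∩ {n0,n5} = {n0}; idom=n0

DF derivation:
  n1←n0: walk · to n0
  n1←n3: walk n3→n2→n1 to n0
  n5←n0: walk · to n0
  n5←n3: walk n3→n2→n1 to n0
  n6←n3: walk n3→n2→n1 to n0
  n6←n4: walk n4→n2→n1 to n0
  n6←n5: walk n5 to n0
  n7←n0: walk · to n0
  n7←n1: walk n1 to n0
  n7←n5: walk n5 to n0
  n0 → ∅
  n1 → {n1,n5,n6,n7}
  n2 → {n1,n5,n6}
  n3 → {n1,n5,n6}
  n4 → {n6}
  n5 → {n6,n7}
  n6 → ∅
  n7 → ∅

DF(n2) = ["n1", "n5", "n6"]

Answer: ["n1", "n5", "n6"]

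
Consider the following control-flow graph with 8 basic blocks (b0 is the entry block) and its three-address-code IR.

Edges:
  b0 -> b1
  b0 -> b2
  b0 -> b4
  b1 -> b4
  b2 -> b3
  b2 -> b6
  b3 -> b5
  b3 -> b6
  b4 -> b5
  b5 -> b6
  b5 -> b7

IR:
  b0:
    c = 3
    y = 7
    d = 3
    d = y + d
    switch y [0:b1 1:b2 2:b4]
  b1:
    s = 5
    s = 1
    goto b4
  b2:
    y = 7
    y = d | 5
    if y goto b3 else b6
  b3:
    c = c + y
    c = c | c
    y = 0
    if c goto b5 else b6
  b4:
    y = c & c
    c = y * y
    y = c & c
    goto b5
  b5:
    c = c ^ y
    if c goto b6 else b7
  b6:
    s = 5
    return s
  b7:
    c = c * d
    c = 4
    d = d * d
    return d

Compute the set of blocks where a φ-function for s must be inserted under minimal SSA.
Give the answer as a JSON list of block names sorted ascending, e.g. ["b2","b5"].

idom tree: b1←b0 b2←b0 b3←b2 b4←b0 b5←b0 b6←b0 b7←b5
Dom∩ at merges:
  b4: preds {b0,b1}: {b0} ∩ {b0,b1} = {b0}; idom=b0
  b5: preds {b3,b4}: {b0,b2,b3} ∩ {b0,b4} = {b0}; idom=b0
  b6: preds {b2,b3,b5}: {b0,b2} ∩ {b0,b2,b3} ∩ {b0,b5} = {b0}; idom=b0

DF derivation:
  join b4 pred b0: · stop@b0
  join b4 pred b1: b1 stop@b0
  join b5 pred b3: b3→b2 stop@b0
  join b5 pred b4: b4 stop@b0
  join b6 pred b2: b2 stop@b0
  join b6 pred b3: b3→b2 stop@b0
  join b6 pred b5: b5 stop@b0
  DF(b0)=∅
  DF(b1)={b4}
  DF(b2)={b5,b6}
  DF(b3)={b5,b6}
  DF(b4)={b5}
  DF(b5)={b6}
  DF(b6)=∅
  DF(b7)=∅

φ for s: defs {b1,b6}
  DF⁺ = {b4,b5,b6}

Answer: ["b4", "b5", "b6"]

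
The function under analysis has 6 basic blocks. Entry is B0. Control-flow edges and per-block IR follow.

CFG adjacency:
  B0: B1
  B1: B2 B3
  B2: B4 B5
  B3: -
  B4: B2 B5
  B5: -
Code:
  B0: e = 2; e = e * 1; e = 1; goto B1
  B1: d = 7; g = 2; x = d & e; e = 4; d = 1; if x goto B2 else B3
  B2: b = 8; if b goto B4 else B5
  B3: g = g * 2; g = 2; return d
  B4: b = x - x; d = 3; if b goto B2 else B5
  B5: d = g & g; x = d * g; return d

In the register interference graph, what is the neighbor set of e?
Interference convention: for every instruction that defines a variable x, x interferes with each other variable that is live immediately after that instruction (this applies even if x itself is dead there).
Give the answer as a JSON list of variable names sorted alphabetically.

Answer: ["d", "g", "x"]

Analysis:
def/use:
  B0: {e} / ∅
  B1: {d,e,g,x} / {e}
  B2: {b} / ∅
  B3: {g} / {d,g}
  B4: {b,d} / {x}
  B5: {d,x} / {g}

Liveness:
  live B0: ∅→{e}
  live B1: {e}→{d,g,x}
  live B2: {g,x}→{g,x}
  live B3: {d,g}→∅
  live B4: {g,x}→{g,x}
  live B5: {g}→∅

Conflict graph:
  b↔{d,g,x}
  d↔{b,e,g,x}
  e↔{d,g,x}
  g↔{b,d,e,x}
  x↔{b,d,e,g}

N(e) = ["d", "g", "x"]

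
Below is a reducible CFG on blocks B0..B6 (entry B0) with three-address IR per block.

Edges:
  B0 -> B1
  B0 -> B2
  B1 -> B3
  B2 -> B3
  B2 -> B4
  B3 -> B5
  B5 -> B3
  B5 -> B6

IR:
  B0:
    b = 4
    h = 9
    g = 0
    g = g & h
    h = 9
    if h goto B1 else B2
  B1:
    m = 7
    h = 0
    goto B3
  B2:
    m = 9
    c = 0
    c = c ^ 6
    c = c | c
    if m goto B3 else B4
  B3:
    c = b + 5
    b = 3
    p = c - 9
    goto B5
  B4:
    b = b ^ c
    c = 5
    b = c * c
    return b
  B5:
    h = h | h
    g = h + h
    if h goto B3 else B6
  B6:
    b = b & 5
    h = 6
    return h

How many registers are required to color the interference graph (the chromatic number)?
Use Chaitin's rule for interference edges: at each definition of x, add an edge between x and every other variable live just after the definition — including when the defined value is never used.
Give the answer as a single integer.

Block summaries:
  B0: {b,g,h} / ∅
  B1: {h,m} / ∅
  B2: {c,m} / ∅
  B3: {b,c,p} / {b}
  B4: {b,c} / {b,c}
  B5: {g,h} / {h}
  B6: {b,h} / {b}

Liveness:
  B0 li=∅ lo={b,h}
  B1 li={b} lo={b,h}
  B2 li={b,h} lo={b,c,h}
  B3 li={b,h} lo={b,h}
  B4 li={b,c} lo=∅
  B5 li={b,h} lo={b,h}
  B6 li={b} lo=∅

Interfere edges:
  b: {c,g,h,m,p}
  c: {b,h,m}
  g: {b,h}
  h: {b,c,g,m,p}
  m: {b,c,h}
  p: {b,h}

Colouring:
  clique {b,c,h,m} ⇒ need ≥ 4
  assign b→c0 c→c2 g→c2 h→c1 m→c3 p→c2 — no edge inside a register ⇒ χ ≤ 4
  χ = 4

Answer: 4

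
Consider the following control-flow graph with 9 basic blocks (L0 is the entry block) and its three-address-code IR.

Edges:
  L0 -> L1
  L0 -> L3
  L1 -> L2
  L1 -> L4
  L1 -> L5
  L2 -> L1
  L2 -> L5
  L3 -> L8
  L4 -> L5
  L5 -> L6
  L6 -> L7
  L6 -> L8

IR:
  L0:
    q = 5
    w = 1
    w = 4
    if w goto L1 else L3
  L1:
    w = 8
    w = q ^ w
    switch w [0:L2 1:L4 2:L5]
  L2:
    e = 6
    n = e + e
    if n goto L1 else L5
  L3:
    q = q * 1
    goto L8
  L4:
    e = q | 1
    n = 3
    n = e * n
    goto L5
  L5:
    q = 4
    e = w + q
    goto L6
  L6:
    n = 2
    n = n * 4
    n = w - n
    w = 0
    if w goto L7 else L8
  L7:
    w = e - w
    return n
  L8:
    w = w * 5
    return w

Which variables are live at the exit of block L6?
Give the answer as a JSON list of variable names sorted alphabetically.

Answer: ["e", "n", "w"]

Analysis:
def/use:
  L0 def {q,w} use ∅
  L1 def {w} use {q}
  L2 def {e,n} use ∅
  L3 def {q} use {q}
  L4 def {e,n} use {q}
  L5 def {e,q} use {w}
  L6 def {n,w} use {w}
  L7 def {w} use {e,n,w}
  L8 def {w} use {w}

Backward fixpoint:
  live L0: ∅→{q,w}
  live L1: {q}→{q,w}
  live L2: {q,w}→{q,w}
  live L3: {q,w}→{w}
  live L4: {q,w}→{w}
  live L5: {w}→{e,w}
  live L6: {e,w}→{e,n,w}
  live L7: {e,n,w}→∅
  live L8: {w}→∅

live-out(L6) = ["e", "n", "w"]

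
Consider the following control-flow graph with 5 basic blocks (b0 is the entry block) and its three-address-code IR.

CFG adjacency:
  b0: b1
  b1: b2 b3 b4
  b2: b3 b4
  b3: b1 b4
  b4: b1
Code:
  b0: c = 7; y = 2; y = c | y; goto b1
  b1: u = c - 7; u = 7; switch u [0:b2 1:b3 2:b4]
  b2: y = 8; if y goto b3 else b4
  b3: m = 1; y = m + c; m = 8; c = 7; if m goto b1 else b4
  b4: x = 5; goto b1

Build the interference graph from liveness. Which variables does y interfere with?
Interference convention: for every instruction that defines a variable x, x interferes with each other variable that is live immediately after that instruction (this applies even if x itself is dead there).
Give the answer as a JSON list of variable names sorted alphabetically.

Per-block:
  b0: def={c,y} ue=∅
  b1: def={u} ue={c}
  b2: def={y} ue=∅
  b3: def={c,m,y} ue={c}
  b4: def={x} ue=∅

Backward fixpoint:
  live b0: ∅→{c}
  live b1: {c}→{c}
  live b2: {c}→{c}
  live b3: {c}→{c}
  live b4: {c}→{c}

Interference:
  c — {m,u,x,y}
  m — {c}
  u — {c}
  x — {c}
  y — {c}

N(y) = ["c"]

Answer: ["c"]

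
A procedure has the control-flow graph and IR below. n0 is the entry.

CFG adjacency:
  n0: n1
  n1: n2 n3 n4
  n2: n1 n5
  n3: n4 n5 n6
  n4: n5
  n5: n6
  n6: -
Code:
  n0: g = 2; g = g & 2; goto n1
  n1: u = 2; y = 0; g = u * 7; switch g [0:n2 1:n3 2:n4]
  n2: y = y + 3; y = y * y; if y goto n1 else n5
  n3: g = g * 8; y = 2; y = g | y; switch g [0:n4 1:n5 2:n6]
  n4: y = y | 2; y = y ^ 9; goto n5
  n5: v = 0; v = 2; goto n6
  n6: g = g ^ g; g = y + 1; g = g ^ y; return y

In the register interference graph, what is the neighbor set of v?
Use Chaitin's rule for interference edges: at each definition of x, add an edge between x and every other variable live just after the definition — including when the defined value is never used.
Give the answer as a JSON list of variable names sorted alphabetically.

Answer: ["g", "y"]

Analysis:
Per-block:
  n0: {g} / ∅
  n1: {g,u,y} / ∅
  n2: {y} / {y}
  n3: {g,y} / {g}
  n4: {y} / {y}
  n5: {v} / ∅
  n6: {g} / {g,y}

Backward fixpoint:
  n0 li=∅ lo=∅
  n1 li=∅ lo={g,y}
  n2 li={g,y} lo={g,y}
  n3 li={g} lo={g,y}
  n4 li={g,y} lo={g,y}
  n5 li={g,y} lo={g,y}
  n6 li={g,y} lo=∅

Interference:
  g — {v,y}
  u — {y}
  v — {g,y}
  y — {g,u,v}

N(v) = ["g", "y"]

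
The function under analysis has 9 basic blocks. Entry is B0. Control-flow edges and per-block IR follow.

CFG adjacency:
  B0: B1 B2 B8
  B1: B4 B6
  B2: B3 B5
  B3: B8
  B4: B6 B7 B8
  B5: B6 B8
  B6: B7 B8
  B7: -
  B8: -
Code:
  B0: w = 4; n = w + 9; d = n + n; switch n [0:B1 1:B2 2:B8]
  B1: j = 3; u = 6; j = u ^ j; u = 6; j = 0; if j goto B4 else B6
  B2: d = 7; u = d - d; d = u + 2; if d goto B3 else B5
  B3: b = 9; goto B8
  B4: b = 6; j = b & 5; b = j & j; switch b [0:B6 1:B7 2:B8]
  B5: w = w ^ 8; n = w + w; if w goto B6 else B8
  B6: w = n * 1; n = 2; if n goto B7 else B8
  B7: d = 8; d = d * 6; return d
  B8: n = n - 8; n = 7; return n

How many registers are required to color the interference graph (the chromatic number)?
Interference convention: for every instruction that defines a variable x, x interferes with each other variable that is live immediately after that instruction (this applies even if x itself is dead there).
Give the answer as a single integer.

Per-block:
  B0: def={d,n,w} ue=∅
  B1: def={j,u} ue=∅
  B2: def={d,u} ue=∅
  B3: def={b} ue=∅
  B4: def={b,j} ue=∅
  B5: def={n,w} ue={w}
  B6: def={n,w} ue={n}
  B7: def={d} ue=∅
  B8: def={n} ue={n}

Backward fixpoint:
  B0: in=∅ out={n,w}
  B1: in={n} out={n}
  B2: in={n,w} out={n,w}
  B3: in={n} out={n}
  B4: in={n} out={n}
  B5: in={w} out={n}
  B6: in={n} out={n}
  B7: in=∅ out=∅
  B8: in={n} out=∅

Interference:
  b — {n}
  d — {n,w}
  j — {n,u}
  n — {b,d,j,u,w}
  u — {j,n,w}
  w — {d,n,u}

Registers:
  clique {d,n,w} ⇒ need ≥ 3
  3-colouring: r0={n}  r1={b,d,u}  r2={j,w}
  χ = 3

Answer: 3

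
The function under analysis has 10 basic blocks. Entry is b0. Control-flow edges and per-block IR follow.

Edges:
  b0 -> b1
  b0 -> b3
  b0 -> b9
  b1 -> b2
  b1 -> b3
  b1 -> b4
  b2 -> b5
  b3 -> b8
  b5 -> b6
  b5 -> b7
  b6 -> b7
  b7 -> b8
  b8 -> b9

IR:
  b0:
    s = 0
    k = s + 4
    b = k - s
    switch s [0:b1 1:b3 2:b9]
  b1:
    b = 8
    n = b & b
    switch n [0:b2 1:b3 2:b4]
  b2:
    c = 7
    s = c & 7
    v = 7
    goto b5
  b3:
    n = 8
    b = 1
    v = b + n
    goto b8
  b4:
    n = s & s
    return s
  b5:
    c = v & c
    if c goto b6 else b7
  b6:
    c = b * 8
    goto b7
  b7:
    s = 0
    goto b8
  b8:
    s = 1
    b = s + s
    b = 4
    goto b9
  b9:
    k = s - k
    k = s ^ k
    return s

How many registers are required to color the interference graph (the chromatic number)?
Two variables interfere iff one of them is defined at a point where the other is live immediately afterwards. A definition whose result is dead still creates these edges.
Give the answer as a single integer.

Answer: 4

Analysis:
Per-block:
  b0: def={b,k,s} ue=∅
  b1: def={b,n} ue=∅
  b2: def={c,s,v} ue=∅
  b3: def={b,n,v} ue=∅
  b4: def={n} ue={s}
  b5: def={c} ue={c,v}
  b6: def={c} ue={b}
  b7: def={s} ue=∅
  b8: def={b,s} ue=∅
  b9: def={k} ue={k,s}

Live sets:
  b0: in=∅ out={k,s}
  b1: in={k,s} out={b,k,s}
  b2: in={b,k} out={b,c,k,v}
  b3: in={k} out={k}
  b4: in={s} out=∅
  b5: in={b,c,k,v} out={b,k}
  b6: in={b,k} out={k}
  b7: in={k} out={k}
  b8: in={k} out={k,s}
  b9: in={k,s} out=∅

Interference:
  b↔{c,k,n,s,v}
  c↔{b,k,s,v}
  k↔{b,c,n,s,v}
  n↔{b,k,s}
  s↔{b,c,k,n}
  v↔{b,c,k}

Chromatic number:
  lower bound: {b,c,k,s} mutually conflict ⇒ χ ≥ 4
  assign b→c0 c→c2 k→c1 n→c2 s→c3 v→c3 — no edge inside a register ⇒ χ ≤ 4
  χ = 4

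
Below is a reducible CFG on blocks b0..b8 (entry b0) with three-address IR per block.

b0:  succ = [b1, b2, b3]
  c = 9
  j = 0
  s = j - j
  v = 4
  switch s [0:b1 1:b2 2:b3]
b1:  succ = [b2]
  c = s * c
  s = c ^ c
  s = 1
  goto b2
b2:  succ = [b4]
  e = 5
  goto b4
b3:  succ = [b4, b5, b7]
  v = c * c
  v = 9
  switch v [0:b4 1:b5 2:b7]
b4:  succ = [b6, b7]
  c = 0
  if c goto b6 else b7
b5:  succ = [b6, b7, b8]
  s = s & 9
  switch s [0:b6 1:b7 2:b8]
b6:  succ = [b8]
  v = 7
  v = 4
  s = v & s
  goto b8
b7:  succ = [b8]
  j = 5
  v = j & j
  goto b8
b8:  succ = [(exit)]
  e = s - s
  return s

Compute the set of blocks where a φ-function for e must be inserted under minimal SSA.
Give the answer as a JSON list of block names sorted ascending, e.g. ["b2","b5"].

Answer: ["b4", "b6", "b7", "b8"]

Analysis:
idom tree: b1←b0 b2←b0 b3←b0 b4←b0 b5←b3 b6←b0 b7←b0 b8←b0
Join-block Dom:
  b2: preds {b0,b1}: {b0} ∩ {b0,b1} = {b0}; idom=b0
  b4: preds {b2,b3}: {b0,b2} ∩ {b0,b3} = {b0}; idom=b0
  b6: preds {b4,b5}: {b0,b4} ∩ {b0,b3,b5} = {b0}; idom=b0
  b7: preds {b3,b4,b5}: {b0,b3} ∩ {b0,b4} ∩ {b0,b3,b5} = {b0}; idom=b0
  b8: preds {b5,b6,b7}: {b0,b3,b5} ∩ {b0,b6} ∩ {b0,b7} = {b0}; idom=b0

Frontier:
  b2←b0: walk · to b0
  b2←b1: walk b1 to b0
  b4←b2: walk b2 to b0
  b4←b3: walk b3 to b0
  b6←b4: walk b4 to b0
  b6←b5: walk b5→b3 to b0
  b7←b3: walk b3 to b0
  b7←b4: walk b4 to b0
  b7←b5: walk b5→b3 to b0
  b8←b5: walk b5→b3 to b0
  b8←b6: walk b6 to b0
  b8←b7: walk b7 to b0
  b0: DF=∅
  b1: DF={b2}
  b2: DF={b4}
  b3: DF={b4,b6,b7,b8}
  b4: DF={b6,b7}
  b5: DF={b6,b7,b8}
  b6: DF={b8}
  b7: DF={b8}
  b8: DF=∅

φ for e: defs {b2,b8}
  DF⁺ = {b4,b6,b7,b8}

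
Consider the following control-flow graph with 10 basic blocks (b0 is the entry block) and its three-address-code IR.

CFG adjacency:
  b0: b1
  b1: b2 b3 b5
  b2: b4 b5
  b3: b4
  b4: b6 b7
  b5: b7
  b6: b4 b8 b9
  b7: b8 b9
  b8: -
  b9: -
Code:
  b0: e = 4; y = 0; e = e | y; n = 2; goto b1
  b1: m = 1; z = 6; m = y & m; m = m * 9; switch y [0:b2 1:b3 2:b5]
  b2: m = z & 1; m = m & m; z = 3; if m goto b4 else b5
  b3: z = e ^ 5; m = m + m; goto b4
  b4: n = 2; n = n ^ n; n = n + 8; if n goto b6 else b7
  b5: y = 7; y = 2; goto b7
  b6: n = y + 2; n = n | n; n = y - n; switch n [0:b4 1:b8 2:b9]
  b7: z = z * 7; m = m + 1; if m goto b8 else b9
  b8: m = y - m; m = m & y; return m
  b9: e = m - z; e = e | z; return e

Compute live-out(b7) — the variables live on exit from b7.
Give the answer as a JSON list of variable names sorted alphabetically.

Per-block:
  b0: def={e,n,y} ue=∅
  b1: def={m,z} ue={y}
  b2: def={m,z} ue={z}
  b3: def={m,z} ue={e,m}
  b4: def={n} ue=∅
  b5: def={y} ue=∅
  b6: def={n} ue={y}
  b7: def={m,z} ue={m,z}
  b8: def={m} ue={m,y}
  b9: def={e} ue={m,z}

Backward fixpoint:
  live b0: ∅→{e,y}
  live b1: {e,y}→{e,m,y,z}
  live b2: {y,z}→{m,y,z}
  live b3: {e,m,y}→{m,y,z}
  live b4: {m,y,z}→{m,y,z}
  live b5: {m,z}→{m,y,z}
  live b6: {m,y,z}→{m,y,z}
  live b7: {m,y,z}→{m,y,z}
  live b8: {m,y}→∅
  live b9: {m,z}→∅

live-out(b7) = ["m", "y", "z"]

Answer: ["m", "y", "z"]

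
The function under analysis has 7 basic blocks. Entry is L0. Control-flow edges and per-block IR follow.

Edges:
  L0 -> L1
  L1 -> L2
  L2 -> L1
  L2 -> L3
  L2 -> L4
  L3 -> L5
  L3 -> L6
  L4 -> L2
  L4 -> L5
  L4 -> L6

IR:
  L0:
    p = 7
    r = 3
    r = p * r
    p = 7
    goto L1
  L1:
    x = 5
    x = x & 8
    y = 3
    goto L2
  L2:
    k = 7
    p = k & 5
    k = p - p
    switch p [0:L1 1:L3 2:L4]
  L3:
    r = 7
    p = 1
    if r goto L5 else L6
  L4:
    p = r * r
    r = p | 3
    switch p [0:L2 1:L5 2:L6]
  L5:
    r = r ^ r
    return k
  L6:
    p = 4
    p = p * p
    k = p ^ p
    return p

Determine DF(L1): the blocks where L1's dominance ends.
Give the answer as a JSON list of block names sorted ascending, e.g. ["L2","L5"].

idom tree: L1←L0 L2←L1 L3←L2 L4←L2 L5←L2 L6←L2
Join-block Dom:
  L1: preds {L0,L2}: {L0} ∩ {L0,L1,L2} = {L0}; idom=L0
  L2: preds {L1,L4}: {L0,L1} ∩ {L0,L1,L2,L4} = {L0,L1}; idom=L1
  L5: preds {L3,L4}: {L0,L1,L2,L3} ∩ {L0,L1,L2,L4} = {L0,L1,L2}; idom=L2
  L6: preds {L3,L4}: {L0,L1,L2,L3} ∩ {L0,L1,L2,L4} = {L0,L1,L2}; idom=L2

Frontier:
  join L1 pred L0: · stop@L0
  join L1 pred L2: L2→L1 stop@L0
  join L2 pred L1: · stop@L1
  join L2 pred L4: L4→L2 stop@L1
  join L5 pred L3: L3 stop@L2
  join L5 pred L4: L4 stop@L2
  join L6 pred L3: L3 stop@L2
  join L6 pred L4: L4 stop@L2
  L0: DF=∅
  L1: DF={L1}
  L2: DF={L1,L2}
  L3: DF={L5,L6}
  L4: DF={L2,L5,L6}
  L5: DF=∅
  L6: DF=∅

DF(L1) = ["L1"]

Answer: ["L1"]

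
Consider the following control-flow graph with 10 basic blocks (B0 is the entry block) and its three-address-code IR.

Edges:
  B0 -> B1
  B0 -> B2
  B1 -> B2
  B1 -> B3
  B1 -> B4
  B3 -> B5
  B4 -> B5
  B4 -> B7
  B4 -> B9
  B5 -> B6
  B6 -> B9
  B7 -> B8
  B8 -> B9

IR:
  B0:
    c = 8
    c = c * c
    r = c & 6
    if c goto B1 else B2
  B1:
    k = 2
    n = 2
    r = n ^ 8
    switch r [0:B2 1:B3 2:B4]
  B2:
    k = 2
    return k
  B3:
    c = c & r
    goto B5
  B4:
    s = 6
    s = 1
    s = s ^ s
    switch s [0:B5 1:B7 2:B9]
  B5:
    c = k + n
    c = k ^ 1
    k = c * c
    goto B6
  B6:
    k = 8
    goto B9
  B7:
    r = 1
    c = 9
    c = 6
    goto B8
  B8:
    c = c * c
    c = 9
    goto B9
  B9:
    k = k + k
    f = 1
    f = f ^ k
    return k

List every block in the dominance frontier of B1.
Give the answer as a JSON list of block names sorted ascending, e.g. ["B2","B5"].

Answer: ["B2"]

Analysis:
idom tree: B1←B0 B2←B0 B3←B1 B4←B1 B5←B1 B6←B5 B7←B4 B8←B7 B9←B1
Dom∩ at merges:
  B2: preds {B0,B1}: {B0} ∩ {B0,B1} = {B0}; idom=B0
  B5: preds {B3,B4}: {B0,B1,B3} ∩ {B0,B1,B4} = {B0,B1}; idom=B1
  B9: preds {B4,B6,B8}: {B0,B1,B4} ∩ {B0,B1,B5,B6} ∩ {B0,B1,B4,B7,B8} = {B0,B1}; idom=B1

DF derivation:
  join B2 pred B0: · stop@B0
  join B2 pred B1: B1 stop@B0
  join B5 pred B3: B3 stop@B1
  join B5 pred B4: B4 stop@B1
  join B9 pred B4: B4 stop@B1
  join B9 pred B6: B6→B5 stop@B1
  join B9 pred B8: B8→B7→B4 stop@B1
  DF(B0)=∅
  DF(B1)={B2}
  DF(B2)=∅
  DF(B3)={B5}
  DF(B4)={B5,B9}
  DF(B5)={B9}
  DF(B6)={B9}
  DF(B7)={B9}
  DF(B8)={B9}
  DF(B9)=∅

DF(B1) = ["B2"]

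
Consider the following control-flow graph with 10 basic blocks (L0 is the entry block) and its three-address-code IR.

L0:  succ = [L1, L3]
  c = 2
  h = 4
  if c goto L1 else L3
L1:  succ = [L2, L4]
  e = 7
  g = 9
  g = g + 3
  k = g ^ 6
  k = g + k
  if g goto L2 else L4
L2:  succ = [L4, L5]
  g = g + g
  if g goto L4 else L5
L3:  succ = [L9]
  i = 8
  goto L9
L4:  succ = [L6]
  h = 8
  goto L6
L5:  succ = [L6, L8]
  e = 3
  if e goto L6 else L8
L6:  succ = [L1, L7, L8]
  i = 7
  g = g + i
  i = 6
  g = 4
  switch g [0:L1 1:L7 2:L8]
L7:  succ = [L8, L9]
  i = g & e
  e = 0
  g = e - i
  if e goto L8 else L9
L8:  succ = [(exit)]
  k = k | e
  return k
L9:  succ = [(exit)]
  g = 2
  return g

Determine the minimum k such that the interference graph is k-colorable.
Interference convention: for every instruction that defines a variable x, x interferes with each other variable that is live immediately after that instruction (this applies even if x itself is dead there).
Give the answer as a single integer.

def/use:
  L0 def {c,h} use ∅
  L1 def {e,g,k} use ∅
  L2 def {g} use {g}
  L3 def {i} use ∅
  L4 def {h} use ∅
  L5 def {e} use ∅
  L6 def {g,i} use {g}
  L7 def {e,g,i} use {e,g}
  L8 def {k} use {e,k}
  L9 def {g} use ∅

Backward fixpoint:
  live L0: ∅→∅
  live L1: ∅→{e,g,k}
  live L2: {e,g,k}→{e,g,k}
  live L3: ∅→∅
  live L4: {e,g,k}→{e,g,k}
  live L5: {g,k}→{e,g,k}
  live L6: {e,g,k}→{e,g,k}
  live L7: {e,g,k}→{e,k}
  live L8: {e,k}→∅
  live L9: ∅→∅

Conflict graph:
  c — {h}
  e — {g,h,i,k}
  g — {e,h,i,k}
  h — {c,e,g,k}
  i — {e,g,k}
  k — {e,g,h,i}

Chromatic number:
  {e,g,h,k} pairwise interfere (4-clique) ⇒ χ ≥ 4
  assign c→r0 e→r0 g→r1 h→r2 i→r2 k→r3 — no edge inside a register ⇒ χ ≤ 4
  χ = 4

Answer: 4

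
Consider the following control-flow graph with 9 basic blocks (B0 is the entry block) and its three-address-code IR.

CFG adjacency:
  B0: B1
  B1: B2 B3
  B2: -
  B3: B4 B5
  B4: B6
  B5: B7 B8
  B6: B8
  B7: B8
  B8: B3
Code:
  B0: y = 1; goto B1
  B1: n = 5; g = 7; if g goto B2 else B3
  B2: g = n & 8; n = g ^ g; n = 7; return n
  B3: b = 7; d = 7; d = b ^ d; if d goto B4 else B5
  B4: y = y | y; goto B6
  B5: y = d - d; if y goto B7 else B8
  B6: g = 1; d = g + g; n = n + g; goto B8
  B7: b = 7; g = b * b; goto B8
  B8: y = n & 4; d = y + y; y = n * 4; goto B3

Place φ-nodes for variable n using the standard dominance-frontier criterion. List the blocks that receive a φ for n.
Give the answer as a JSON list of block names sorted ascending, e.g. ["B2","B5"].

Answer: ["B3", "B8"]

Working:
idom tree: B1←B0 B2←B1 B3←B1 B4←B3 B5←B3 B6←B4 B7←B5 B8←B3
Join-block Dom:
  B3: preds {B1,B8}: {B0,B1} ∩ {B0,B1,B3,B8} = {B0,B1}; idom=B1
  B8: preds {B5,B6,B7}: {B0,B1,B3,B5} ∩ {B0,B1,B3,B4,B6} ∩ {B0,B1,B3,B5,B7} = {B0,B1,B3}; idom=B3

Frontier:
  join B3 pred B1: · stop@B1
  join B3 pred B8: B8→B3 stop@B1
  join B8 pred B5: B5 stop@B3
  join B8 pred B6: B6→B4 stop@B3
  join B8 pred B7: B7→B5 stop@B3
  B0: DF=∅
  B1: DF=∅
  B2: DF=∅
  B3: DF={B3}
  B4: DF={B8}
  B5: DF={B8}
  B6: DF={B8}
  B7: DF={B8}
  B8: DF={B3}

φ for n: defs {B1,B2,B6}
  DF⁺ = {B3,B8}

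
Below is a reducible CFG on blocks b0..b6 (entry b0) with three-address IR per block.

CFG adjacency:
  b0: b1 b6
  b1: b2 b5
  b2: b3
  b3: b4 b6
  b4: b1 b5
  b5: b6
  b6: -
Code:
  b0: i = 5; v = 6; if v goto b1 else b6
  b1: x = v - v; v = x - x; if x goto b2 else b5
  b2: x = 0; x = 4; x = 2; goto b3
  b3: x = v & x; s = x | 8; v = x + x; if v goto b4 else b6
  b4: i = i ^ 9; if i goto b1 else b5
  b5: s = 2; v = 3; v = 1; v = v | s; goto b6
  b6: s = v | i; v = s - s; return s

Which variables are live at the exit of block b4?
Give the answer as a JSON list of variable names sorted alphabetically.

Block summaries:
  b0 def {i,v} use ∅
  b1 def {v,x} use {v}
  b2 def {x} use ∅
  b3 def {s,v,x} use {v,x}
  b4 def {i} use {i}
  b5 def {s,v} use ∅
  b6 def {s,v} use {i,v}

Backward fixpoint:
  live b0: ∅→{i,v}
  live b1: {i,v}→{i,v}
  live b2: {i,v}→{i,v,x}
  live b3: {i,v,x}→{i,v}
  live b4: {i,v}→{i,v}
  live b5: {i}→{i,v}
  live b6: {i,v}→∅

live-out(b4) = ["i", "v"]

Answer: ["i", "v"]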